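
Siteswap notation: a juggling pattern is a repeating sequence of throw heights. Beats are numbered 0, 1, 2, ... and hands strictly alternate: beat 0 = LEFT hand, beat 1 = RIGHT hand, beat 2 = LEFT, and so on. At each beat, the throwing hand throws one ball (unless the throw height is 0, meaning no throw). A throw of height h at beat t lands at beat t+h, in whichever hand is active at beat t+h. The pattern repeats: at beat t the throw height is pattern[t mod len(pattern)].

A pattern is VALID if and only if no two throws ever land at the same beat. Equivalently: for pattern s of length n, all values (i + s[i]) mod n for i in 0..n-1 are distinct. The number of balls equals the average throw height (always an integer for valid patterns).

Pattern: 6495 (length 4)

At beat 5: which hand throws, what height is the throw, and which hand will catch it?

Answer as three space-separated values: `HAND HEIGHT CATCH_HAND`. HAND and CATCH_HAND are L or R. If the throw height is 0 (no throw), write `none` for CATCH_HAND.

Beat 5: 5 mod 2 = 1, so hand = R
Throw height = pattern[5 mod 4] = pattern[1] = 4
Lands at beat 5+4=9, 9 mod 2 = 1, so catch hand = R

Answer: R 4 R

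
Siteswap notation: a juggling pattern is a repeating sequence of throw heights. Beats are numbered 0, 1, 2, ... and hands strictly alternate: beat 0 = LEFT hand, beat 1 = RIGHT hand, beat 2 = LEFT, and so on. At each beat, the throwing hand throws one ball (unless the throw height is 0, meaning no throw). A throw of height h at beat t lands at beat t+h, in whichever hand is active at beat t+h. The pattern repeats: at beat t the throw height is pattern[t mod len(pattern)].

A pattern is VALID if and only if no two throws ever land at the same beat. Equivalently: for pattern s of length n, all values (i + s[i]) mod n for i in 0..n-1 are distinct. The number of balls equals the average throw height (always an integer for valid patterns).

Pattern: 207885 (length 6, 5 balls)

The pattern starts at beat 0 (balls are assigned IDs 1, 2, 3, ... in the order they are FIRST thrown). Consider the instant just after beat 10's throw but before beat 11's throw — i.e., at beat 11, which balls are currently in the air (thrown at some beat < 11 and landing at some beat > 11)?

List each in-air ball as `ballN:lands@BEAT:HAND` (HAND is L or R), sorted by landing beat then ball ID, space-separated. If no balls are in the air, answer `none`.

Beat 0 (L): throw ball1 h=2 -> lands@2:L; in-air after throw: [b1@2:L]
Beat 2 (L): throw ball1 h=7 -> lands@9:R; in-air after throw: [b1@9:R]
Beat 3 (R): throw ball2 h=8 -> lands@11:R; in-air after throw: [b1@9:R b2@11:R]
Beat 4 (L): throw ball3 h=8 -> lands@12:L; in-air after throw: [b1@9:R b2@11:R b3@12:L]
Beat 5 (R): throw ball4 h=5 -> lands@10:L; in-air after throw: [b1@9:R b4@10:L b2@11:R b3@12:L]
Beat 6 (L): throw ball5 h=2 -> lands@8:L; in-air after throw: [b5@8:L b1@9:R b4@10:L b2@11:R b3@12:L]
Beat 8 (L): throw ball5 h=7 -> lands@15:R; in-air after throw: [b1@9:R b4@10:L b2@11:R b3@12:L b5@15:R]
Beat 9 (R): throw ball1 h=8 -> lands@17:R; in-air after throw: [b4@10:L b2@11:R b3@12:L b5@15:R b1@17:R]
Beat 10 (L): throw ball4 h=8 -> lands@18:L; in-air after throw: [b2@11:R b3@12:L b5@15:R b1@17:R b4@18:L]
Beat 11 (R): throw ball2 h=5 -> lands@16:L; in-air after throw: [b3@12:L b5@15:R b2@16:L b1@17:R b4@18:L]

Answer: ball3:lands@12:L ball5:lands@15:R ball1:lands@17:R ball4:lands@18:L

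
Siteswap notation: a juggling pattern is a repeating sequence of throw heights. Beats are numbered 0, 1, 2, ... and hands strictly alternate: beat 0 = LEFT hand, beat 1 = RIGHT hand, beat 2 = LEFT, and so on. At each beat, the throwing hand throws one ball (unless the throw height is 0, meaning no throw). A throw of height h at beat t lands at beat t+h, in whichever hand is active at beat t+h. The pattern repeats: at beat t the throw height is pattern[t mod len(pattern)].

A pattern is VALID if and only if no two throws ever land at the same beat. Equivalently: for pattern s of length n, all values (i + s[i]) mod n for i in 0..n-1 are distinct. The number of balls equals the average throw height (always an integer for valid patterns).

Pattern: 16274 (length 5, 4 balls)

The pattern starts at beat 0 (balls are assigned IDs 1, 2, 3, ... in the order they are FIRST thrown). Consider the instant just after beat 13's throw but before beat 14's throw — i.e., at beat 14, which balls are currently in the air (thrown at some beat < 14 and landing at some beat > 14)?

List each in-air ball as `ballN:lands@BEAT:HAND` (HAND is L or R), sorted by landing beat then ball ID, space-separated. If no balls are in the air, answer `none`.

Beat 0 (L): throw ball1 h=1 -> lands@1:R; in-air after throw: [b1@1:R]
Beat 1 (R): throw ball1 h=6 -> lands@7:R; in-air after throw: [b1@7:R]
Beat 2 (L): throw ball2 h=2 -> lands@4:L; in-air after throw: [b2@4:L b1@7:R]
Beat 3 (R): throw ball3 h=7 -> lands@10:L; in-air after throw: [b2@4:L b1@7:R b3@10:L]
Beat 4 (L): throw ball2 h=4 -> lands@8:L; in-air after throw: [b1@7:R b2@8:L b3@10:L]
Beat 5 (R): throw ball4 h=1 -> lands@6:L; in-air after throw: [b4@6:L b1@7:R b2@8:L b3@10:L]
Beat 6 (L): throw ball4 h=6 -> lands@12:L; in-air after throw: [b1@7:R b2@8:L b3@10:L b4@12:L]
Beat 7 (R): throw ball1 h=2 -> lands@9:R; in-air after throw: [b2@8:L b1@9:R b3@10:L b4@12:L]
Beat 8 (L): throw ball2 h=7 -> lands@15:R; in-air after throw: [b1@9:R b3@10:L b4@12:L b2@15:R]
Beat 9 (R): throw ball1 h=4 -> lands@13:R; in-air after throw: [b3@10:L b4@12:L b1@13:R b2@15:R]
Beat 10 (L): throw ball3 h=1 -> lands@11:R; in-air after throw: [b3@11:R b4@12:L b1@13:R b2@15:R]
Beat 11 (R): throw ball3 h=6 -> lands@17:R; in-air after throw: [b4@12:L b1@13:R b2@15:R b3@17:R]
Beat 12 (L): throw ball4 h=2 -> lands@14:L; in-air after throw: [b1@13:R b4@14:L b2@15:R b3@17:R]
Beat 13 (R): throw ball1 h=7 -> lands@20:L; in-air after throw: [b4@14:L b2@15:R b3@17:R b1@20:L]
Beat 14 (L): throw ball4 h=4 -> lands@18:L; in-air after throw: [b2@15:R b3@17:R b4@18:L b1@20:L]

Answer: ball2:lands@15:R ball3:lands@17:R ball1:lands@20:L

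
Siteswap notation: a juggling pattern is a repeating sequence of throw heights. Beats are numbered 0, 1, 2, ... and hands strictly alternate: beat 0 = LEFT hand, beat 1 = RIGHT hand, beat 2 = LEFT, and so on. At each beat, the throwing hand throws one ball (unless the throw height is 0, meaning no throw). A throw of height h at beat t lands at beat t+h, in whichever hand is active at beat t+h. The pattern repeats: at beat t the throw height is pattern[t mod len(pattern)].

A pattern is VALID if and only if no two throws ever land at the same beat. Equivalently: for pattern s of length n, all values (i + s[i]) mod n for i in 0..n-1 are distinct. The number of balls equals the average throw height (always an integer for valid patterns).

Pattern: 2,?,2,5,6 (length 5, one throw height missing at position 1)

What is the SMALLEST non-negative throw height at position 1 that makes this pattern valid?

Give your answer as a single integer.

Answer: 0

Derivation:
i=0: (0 + 2) mod 5 = 2
i=1: s[i]=? (unknown)
i=2: (2 + 2) mod 5 = 4
i=3: (3 + 5) mod 5 = 3
i=4: (4 + 6) mod 5 = 0
Known residues: [0, 2, 3, 4]; need a permutation of 0..4, so missing residue r = 1
Need (1 + s) mod 5 = 1; smallest s = (1 - 1) mod 5 = 0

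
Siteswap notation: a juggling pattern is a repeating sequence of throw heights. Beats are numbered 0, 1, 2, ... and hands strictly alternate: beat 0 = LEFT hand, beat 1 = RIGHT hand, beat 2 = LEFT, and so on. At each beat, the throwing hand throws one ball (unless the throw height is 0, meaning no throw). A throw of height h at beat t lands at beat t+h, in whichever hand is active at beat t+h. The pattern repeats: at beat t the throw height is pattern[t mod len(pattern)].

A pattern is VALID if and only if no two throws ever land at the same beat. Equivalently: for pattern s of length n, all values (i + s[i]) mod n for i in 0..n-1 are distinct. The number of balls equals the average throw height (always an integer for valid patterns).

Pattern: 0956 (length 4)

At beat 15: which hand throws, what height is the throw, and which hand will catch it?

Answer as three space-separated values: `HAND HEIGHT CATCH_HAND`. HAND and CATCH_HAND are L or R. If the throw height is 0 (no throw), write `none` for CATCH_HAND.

Answer: R 6 R

Derivation:
Beat 15: 15 mod 2 = 1, so hand = R
Throw height = pattern[15 mod 4] = pattern[3] = 6
Lands at beat 15+6=21, 21 mod 2 = 1, so catch hand = R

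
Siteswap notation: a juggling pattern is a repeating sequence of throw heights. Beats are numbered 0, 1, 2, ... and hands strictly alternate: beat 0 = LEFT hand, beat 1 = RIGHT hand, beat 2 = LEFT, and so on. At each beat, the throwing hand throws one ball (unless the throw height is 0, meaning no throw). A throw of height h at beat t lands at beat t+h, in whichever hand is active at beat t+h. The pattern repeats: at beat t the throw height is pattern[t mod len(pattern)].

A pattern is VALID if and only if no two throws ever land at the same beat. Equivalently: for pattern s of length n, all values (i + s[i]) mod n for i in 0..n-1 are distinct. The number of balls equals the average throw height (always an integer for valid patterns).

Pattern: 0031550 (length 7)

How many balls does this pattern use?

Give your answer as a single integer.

Answer: 2

Derivation:
Pattern = [0, 0, 3, 1, 5, 5, 0], length n = 7
  position 0: throw height = 0, running sum = 0
  position 1: throw height = 0, running sum = 0
  position 2: throw height = 3, running sum = 3
  position 3: throw height = 1, running sum = 4
  position 4: throw height = 5, running sum = 9
  position 5: throw height = 5, running sum = 14
  position 6: throw height = 0, running sum = 14
Total sum = 14; balls = sum / n = 14 / 7 = 2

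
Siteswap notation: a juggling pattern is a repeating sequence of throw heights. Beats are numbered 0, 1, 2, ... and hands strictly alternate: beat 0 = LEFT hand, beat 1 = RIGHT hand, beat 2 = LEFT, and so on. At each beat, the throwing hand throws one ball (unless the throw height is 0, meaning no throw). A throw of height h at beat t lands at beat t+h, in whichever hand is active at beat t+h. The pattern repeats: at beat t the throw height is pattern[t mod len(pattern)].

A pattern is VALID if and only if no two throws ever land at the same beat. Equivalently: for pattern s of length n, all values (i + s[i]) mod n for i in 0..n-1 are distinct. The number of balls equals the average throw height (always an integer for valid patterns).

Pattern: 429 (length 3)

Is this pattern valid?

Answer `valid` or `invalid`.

Answer: valid

Derivation:
i=0: (i + s[i]) mod n = (0 + 4) mod 3 = 1
i=1: (i + s[i]) mod n = (1 + 2) mod 3 = 0
i=2: (i + s[i]) mod n = (2 + 9) mod 3 = 2
Residues: [1, 0, 2], distinct: True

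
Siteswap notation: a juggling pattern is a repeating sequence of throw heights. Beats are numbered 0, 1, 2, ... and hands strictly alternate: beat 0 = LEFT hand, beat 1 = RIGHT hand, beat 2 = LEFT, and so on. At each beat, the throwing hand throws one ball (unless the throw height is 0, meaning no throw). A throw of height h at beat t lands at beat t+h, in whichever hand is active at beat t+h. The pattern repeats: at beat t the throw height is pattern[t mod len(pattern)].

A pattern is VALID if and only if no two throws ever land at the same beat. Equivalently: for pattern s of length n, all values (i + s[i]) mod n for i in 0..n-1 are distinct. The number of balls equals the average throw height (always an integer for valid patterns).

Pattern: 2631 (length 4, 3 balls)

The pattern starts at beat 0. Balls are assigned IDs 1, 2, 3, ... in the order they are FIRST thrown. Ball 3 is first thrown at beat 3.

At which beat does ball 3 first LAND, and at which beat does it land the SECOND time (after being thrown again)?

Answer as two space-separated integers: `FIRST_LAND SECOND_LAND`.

Beat 0 (L): throw ball1 h=2 -> lands@2:L; in-air after throw: [b1@2:L]
Beat 1 (R): throw ball2 h=6 -> lands@7:R; in-air after throw: [b1@2:L b2@7:R]
Beat 2 (L): throw ball1 h=3 -> lands@5:R; in-air after throw: [b1@5:R b2@7:R]
Beat 3 (R): throw ball3 h=1 -> lands@4:L; in-air after throw: [b3@4:L b1@5:R b2@7:R]
Beat 4 (L): throw ball3 h=2 -> lands@6:L; in-air after throw: [b1@5:R b3@6:L b2@7:R]
Beat 5 (R): throw ball1 h=6 -> lands@11:R; in-air after throw: [b3@6:L b2@7:R b1@11:R]
Beat 6 (L): throw ball3 h=3 -> lands@9:R; in-air after throw: [b2@7:R b3@9:R b1@11:R]
Ball 3: thrown@3 h=1 -> first land @4; rethrown@4 h=2 -> second land @6

Answer: 4 6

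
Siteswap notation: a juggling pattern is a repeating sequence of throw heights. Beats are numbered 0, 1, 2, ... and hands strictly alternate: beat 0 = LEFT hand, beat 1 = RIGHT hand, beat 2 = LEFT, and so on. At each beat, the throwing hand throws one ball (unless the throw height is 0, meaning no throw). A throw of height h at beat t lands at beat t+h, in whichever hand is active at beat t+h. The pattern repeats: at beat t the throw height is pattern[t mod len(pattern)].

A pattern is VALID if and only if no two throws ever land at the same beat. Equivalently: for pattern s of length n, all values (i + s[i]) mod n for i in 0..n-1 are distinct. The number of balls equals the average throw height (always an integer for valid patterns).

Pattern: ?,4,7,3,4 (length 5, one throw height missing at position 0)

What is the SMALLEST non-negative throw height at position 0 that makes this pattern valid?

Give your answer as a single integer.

Answer: 2

Derivation:
i=0: s[i]=? (unknown)
i=1: (1 + 4) mod 5 = 0
i=2: (2 + 7) mod 5 = 4
i=3: (3 + 3) mod 5 = 1
i=4: (4 + 4) mod 5 = 3
Known residues: [0, 1, 3, 4]; need a permutation of 0..4, so missing residue r = 2
Need (0 + s) mod 5 = 2; smallest s = (2 - 0) mod 5 = 2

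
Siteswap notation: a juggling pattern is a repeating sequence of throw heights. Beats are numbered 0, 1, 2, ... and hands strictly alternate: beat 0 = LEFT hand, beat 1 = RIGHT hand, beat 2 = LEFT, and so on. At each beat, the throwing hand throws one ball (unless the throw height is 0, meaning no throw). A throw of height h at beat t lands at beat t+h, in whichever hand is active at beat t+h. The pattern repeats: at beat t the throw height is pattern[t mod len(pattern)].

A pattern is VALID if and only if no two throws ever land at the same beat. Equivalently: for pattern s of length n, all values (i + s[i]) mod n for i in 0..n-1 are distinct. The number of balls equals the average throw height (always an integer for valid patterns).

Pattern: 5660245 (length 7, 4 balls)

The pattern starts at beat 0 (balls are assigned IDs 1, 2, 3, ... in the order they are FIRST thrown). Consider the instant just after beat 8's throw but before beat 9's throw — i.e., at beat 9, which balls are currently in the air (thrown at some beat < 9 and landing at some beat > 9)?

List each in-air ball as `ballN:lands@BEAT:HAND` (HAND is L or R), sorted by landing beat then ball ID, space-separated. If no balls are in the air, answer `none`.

Answer: ball4:lands@11:R ball2:lands@12:L ball3:lands@14:L

Derivation:
Beat 0 (L): throw ball1 h=5 -> lands@5:R; in-air after throw: [b1@5:R]
Beat 1 (R): throw ball2 h=6 -> lands@7:R; in-air after throw: [b1@5:R b2@7:R]
Beat 2 (L): throw ball3 h=6 -> lands@8:L; in-air after throw: [b1@5:R b2@7:R b3@8:L]
Beat 4 (L): throw ball4 h=2 -> lands@6:L; in-air after throw: [b1@5:R b4@6:L b2@7:R b3@8:L]
Beat 5 (R): throw ball1 h=4 -> lands@9:R; in-air after throw: [b4@6:L b2@7:R b3@8:L b1@9:R]
Beat 6 (L): throw ball4 h=5 -> lands@11:R; in-air after throw: [b2@7:R b3@8:L b1@9:R b4@11:R]
Beat 7 (R): throw ball2 h=5 -> lands@12:L; in-air after throw: [b3@8:L b1@9:R b4@11:R b2@12:L]
Beat 8 (L): throw ball3 h=6 -> lands@14:L; in-air after throw: [b1@9:R b4@11:R b2@12:L b3@14:L]
Beat 9 (R): throw ball1 h=6 -> lands@15:R; in-air after throw: [b4@11:R b2@12:L b3@14:L b1@15:R]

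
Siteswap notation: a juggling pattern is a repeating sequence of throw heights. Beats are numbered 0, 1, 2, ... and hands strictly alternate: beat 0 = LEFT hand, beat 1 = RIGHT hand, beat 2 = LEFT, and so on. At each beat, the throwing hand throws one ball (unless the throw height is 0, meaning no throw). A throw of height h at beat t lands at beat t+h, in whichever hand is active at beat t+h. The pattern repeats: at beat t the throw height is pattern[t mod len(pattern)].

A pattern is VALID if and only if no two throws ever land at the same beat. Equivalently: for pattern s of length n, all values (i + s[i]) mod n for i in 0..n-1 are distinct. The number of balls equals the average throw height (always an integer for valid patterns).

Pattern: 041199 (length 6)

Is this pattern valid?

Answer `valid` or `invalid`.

Answer: valid

Derivation:
i=0: (i + s[i]) mod n = (0 + 0) mod 6 = 0
i=1: (i + s[i]) mod n = (1 + 4) mod 6 = 5
i=2: (i + s[i]) mod n = (2 + 1) mod 6 = 3
i=3: (i + s[i]) mod n = (3 + 1) mod 6 = 4
i=4: (i + s[i]) mod n = (4 + 9) mod 6 = 1
i=5: (i + s[i]) mod n = (5 + 9) mod 6 = 2
Residues: [0, 5, 3, 4, 1, 2], distinct: True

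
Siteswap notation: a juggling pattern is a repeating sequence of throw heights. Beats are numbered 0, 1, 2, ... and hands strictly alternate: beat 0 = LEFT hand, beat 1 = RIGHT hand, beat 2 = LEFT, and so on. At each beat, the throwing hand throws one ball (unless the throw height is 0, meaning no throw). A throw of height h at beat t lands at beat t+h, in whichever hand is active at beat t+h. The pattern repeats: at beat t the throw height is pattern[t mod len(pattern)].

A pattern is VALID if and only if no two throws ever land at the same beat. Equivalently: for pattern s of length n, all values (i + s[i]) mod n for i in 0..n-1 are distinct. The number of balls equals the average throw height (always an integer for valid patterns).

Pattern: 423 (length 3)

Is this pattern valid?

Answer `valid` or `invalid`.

i=0: (i + s[i]) mod n = (0 + 4) mod 3 = 1
i=1: (i + s[i]) mod n = (1 + 2) mod 3 = 0
i=2: (i + s[i]) mod n = (2 + 3) mod 3 = 2
Residues: [1, 0, 2], distinct: True

Answer: valid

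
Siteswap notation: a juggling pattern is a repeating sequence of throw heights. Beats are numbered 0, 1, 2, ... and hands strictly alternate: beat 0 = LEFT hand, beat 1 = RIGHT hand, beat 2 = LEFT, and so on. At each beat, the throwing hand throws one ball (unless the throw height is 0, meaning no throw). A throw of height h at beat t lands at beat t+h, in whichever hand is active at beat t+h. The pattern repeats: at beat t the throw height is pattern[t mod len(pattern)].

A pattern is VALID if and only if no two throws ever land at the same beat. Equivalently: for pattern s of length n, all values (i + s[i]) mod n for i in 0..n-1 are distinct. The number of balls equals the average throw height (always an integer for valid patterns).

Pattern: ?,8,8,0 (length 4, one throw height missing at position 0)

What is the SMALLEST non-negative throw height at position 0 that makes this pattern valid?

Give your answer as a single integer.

Answer: 0

Derivation:
i=0: s[i]=? (unknown)
i=1: (1 + 8) mod 4 = 1
i=2: (2 + 8) mod 4 = 2
i=3: (3 + 0) mod 4 = 3
Known residues: [1, 2, 3]; need a permutation of 0..3, so missing residue r = 0
Need (0 + s) mod 4 = 0; smallest s = (0 - 0) mod 4 = 0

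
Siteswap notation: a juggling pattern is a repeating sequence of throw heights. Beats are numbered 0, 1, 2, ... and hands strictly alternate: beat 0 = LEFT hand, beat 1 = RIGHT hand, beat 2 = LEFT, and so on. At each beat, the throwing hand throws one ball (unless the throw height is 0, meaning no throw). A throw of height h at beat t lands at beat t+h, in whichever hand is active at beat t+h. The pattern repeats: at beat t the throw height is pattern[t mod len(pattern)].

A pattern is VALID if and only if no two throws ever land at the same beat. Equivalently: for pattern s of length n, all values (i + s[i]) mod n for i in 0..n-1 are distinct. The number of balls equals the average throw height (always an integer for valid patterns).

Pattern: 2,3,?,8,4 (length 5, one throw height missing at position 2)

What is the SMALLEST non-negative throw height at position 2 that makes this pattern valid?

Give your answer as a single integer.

i=0: (0 + 2) mod 5 = 2
i=1: (1 + 3) mod 5 = 4
i=2: s[i]=? (unknown)
i=3: (3 + 8) mod 5 = 1
i=4: (4 + 4) mod 5 = 3
Known residues: [1, 2, 3, 4]; need a permutation of 0..4, so missing residue r = 0
Need (2 + s) mod 5 = 0; smallest s = (0 - 2) mod 5 = 3

Answer: 3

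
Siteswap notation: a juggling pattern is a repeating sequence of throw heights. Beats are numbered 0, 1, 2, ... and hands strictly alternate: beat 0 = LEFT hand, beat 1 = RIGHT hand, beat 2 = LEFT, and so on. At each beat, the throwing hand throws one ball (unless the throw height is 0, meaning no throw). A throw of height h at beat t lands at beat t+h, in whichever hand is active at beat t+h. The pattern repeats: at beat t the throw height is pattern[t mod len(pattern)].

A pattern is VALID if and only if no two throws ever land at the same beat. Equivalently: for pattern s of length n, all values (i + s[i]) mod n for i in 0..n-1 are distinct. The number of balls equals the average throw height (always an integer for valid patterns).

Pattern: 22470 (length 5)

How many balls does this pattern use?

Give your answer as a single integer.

Answer: 3

Derivation:
Pattern = [2, 2, 4, 7, 0], length n = 5
  position 0: throw height = 2, running sum = 2
  position 1: throw height = 2, running sum = 4
  position 2: throw height = 4, running sum = 8
  position 3: throw height = 7, running sum = 15
  position 4: throw height = 0, running sum = 15
Total sum = 15; balls = sum / n = 15 / 5 = 3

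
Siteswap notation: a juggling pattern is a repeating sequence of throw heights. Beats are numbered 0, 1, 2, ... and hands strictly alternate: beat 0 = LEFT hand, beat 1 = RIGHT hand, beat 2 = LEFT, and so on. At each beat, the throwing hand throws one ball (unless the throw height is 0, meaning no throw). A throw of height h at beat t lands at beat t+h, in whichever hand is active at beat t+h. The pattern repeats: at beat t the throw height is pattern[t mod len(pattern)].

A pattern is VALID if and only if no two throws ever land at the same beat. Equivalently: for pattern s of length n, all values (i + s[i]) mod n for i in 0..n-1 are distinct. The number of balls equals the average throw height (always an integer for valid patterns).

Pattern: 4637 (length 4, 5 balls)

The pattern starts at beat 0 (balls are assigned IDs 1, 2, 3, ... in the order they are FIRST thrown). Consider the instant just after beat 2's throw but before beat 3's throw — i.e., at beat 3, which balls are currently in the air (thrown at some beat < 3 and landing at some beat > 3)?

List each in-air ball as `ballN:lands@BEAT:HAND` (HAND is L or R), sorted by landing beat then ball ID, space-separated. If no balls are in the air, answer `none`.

Beat 0 (L): throw ball1 h=4 -> lands@4:L; in-air after throw: [b1@4:L]
Beat 1 (R): throw ball2 h=6 -> lands@7:R; in-air after throw: [b1@4:L b2@7:R]
Beat 2 (L): throw ball3 h=3 -> lands@5:R; in-air after throw: [b1@4:L b3@5:R b2@7:R]
Beat 3 (R): throw ball4 h=7 -> lands@10:L; in-air after throw: [b1@4:L b3@5:R b2@7:R b4@10:L]

Answer: ball1:lands@4:L ball3:lands@5:R ball2:lands@7:R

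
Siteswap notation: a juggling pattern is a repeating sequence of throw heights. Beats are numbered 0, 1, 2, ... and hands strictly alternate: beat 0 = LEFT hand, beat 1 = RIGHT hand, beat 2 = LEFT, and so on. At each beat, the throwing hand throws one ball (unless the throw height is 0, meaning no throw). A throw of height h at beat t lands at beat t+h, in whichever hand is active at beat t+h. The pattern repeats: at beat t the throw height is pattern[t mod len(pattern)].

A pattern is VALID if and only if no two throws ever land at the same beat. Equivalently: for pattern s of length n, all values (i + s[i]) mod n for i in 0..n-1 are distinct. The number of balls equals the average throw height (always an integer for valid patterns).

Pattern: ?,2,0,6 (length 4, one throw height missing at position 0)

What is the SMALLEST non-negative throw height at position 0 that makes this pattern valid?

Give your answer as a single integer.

i=0: s[i]=? (unknown)
i=1: (1 + 2) mod 4 = 3
i=2: (2 + 0) mod 4 = 2
i=3: (3 + 6) mod 4 = 1
Known residues: [1, 2, 3]; need a permutation of 0..3, so missing residue r = 0
Need (0 + s) mod 4 = 0; smallest s = (0 - 0) mod 4 = 0

Answer: 0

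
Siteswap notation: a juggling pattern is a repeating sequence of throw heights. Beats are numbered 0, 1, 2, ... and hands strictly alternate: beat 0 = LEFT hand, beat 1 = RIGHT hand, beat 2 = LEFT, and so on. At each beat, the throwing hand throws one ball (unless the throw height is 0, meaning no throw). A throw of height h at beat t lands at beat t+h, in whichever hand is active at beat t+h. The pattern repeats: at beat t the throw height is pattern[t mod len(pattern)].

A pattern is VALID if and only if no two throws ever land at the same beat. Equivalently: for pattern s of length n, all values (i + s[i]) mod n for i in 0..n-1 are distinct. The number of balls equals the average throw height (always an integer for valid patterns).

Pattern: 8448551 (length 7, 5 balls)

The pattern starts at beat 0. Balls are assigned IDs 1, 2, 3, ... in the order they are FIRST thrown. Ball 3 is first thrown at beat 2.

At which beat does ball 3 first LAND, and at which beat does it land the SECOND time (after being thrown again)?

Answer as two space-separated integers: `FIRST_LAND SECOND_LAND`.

Answer: 6 7

Derivation:
Beat 0 (L): throw ball1 h=8 -> lands@8:L; in-air after throw: [b1@8:L]
Beat 1 (R): throw ball2 h=4 -> lands@5:R; in-air after throw: [b2@5:R b1@8:L]
Beat 2 (L): throw ball3 h=4 -> lands@6:L; in-air after throw: [b2@5:R b3@6:L b1@8:L]
Beat 3 (R): throw ball4 h=8 -> lands@11:R; in-air after throw: [b2@5:R b3@6:L b1@8:L b4@11:R]
Beat 4 (L): throw ball5 h=5 -> lands@9:R; in-air after throw: [b2@5:R b3@6:L b1@8:L b5@9:R b4@11:R]
Beat 5 (R): throw ball2 h=5 -> lands@10:L; in-air after throw: [b3@6:L b1@8:L b5@9:R b2@10:L b4@11:R]
Beat 6 (L): throw ball3 h=1 -> lands@7:R; in-air after throw: [b3@7:R b1@8:L b5@9:R b2@10:L b4@11:R]
Beat 7 (R): throw ball3 h=8 -> lands@15:R; in-air after throw: [b1@8:L b5@9:R b2@10:L b4@11:R b3@15:R]
Ball 3: thrown@2 h=4 -> first land @6; rethrown@6 h=1 -> second land @7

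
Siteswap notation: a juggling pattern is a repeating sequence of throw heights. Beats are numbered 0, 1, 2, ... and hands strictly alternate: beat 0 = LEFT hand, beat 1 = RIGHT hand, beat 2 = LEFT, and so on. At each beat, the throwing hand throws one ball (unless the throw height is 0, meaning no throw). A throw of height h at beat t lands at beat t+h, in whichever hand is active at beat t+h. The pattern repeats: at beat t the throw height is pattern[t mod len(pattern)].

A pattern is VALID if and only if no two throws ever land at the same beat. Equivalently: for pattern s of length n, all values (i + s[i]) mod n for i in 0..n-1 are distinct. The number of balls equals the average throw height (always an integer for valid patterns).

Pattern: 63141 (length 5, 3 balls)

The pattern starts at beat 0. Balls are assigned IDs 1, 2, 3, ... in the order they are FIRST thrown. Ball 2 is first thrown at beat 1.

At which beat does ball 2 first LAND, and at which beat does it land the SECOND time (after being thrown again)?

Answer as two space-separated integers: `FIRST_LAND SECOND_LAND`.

Beat 0 (L): throw ball1 h=6 -> lands@6:L; in-air after throw: [b1@6:L]
Beat 1 (R): throw ball2 h=3 -> lands@4:L; in-air after throw: [b2@4:L b1@6:L]
Beat 2 (L): throw ball3 h=1 -> lands@3:R; in-air after throw: [b3@3:R b2@4:L b1@6:L]
Beat 3 (R): throw ball3 h=4 -> lands@7:R; in-air after throw: [b2@4:L b1@6:L b3@7:R]
Beat 4 (L): throw ball2 h=1 -> lands@5:R; in-air after throw: [b2@5:R b1@6:L b3@7:R]
Beat 5 (R): throw ball2 h=6 -> lands@11:R; in-air after throw: [b1@6:L b3@7:R b2@11:R]
Ball 2: thrown@1 h=3 -> first land @4; rethrown@4 h=1 -> second land @5

Answer: 4 5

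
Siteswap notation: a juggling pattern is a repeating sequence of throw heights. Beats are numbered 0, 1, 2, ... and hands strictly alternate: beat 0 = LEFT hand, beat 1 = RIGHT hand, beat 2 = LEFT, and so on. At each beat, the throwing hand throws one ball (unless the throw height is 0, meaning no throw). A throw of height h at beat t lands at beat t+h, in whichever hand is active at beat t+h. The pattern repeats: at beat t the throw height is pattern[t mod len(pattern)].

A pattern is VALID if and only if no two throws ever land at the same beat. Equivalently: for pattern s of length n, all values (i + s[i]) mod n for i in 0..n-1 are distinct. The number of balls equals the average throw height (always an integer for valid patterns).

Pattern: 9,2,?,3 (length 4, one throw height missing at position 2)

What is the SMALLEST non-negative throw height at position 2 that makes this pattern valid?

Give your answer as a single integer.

i=0: (0 + 9) mod 4 = 1
i=1: (1 + 2) mod 4 = 3
i=2: s[i]=? (unknown)
i=3: (3 + 3) mod 4 = 2
Known residues: [1, 2, 3]; need a permutation of 0..3, so missing residue r = 0
Need (2 + s) mod 4 = 0; smallest s = (0 - 2) mod 4 = 2

Answer: 2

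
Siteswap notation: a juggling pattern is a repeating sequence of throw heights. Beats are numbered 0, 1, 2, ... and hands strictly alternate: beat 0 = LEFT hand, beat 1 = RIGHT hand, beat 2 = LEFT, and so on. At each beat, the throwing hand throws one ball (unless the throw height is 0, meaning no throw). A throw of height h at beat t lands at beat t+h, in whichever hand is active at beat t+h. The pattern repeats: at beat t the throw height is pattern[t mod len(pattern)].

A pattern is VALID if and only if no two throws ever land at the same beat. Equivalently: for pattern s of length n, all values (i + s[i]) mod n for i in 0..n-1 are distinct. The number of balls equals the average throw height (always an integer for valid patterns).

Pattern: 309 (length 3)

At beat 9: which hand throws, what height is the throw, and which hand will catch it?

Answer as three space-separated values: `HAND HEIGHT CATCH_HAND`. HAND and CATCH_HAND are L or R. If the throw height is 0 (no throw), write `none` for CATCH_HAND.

Beat 9: 9 mod 2 = 1, so hand = R
Throw height = pattern[9 mod 3] = pattern[0] = 3
Lands at beat 9+3=12, 12 mod 2 = 0, so catch hand = L

Answer: R 3 L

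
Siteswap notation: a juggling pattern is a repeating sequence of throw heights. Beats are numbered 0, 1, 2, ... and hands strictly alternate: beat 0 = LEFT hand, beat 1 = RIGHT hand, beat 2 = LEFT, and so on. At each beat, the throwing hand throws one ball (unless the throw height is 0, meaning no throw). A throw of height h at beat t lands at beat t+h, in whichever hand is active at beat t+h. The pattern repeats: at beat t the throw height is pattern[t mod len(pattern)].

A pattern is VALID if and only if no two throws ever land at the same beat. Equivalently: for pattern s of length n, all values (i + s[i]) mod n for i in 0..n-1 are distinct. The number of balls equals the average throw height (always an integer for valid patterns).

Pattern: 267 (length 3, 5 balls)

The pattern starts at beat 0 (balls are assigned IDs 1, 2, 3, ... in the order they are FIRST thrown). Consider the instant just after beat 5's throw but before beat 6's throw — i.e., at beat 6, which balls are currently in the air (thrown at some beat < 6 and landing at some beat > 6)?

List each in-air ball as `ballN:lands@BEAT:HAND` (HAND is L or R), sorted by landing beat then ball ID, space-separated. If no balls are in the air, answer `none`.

Answer: ball2:lands@7:R ball1:lands@9:R ball4:lands@10:L ball3:lands@12:L

Derivation:
Beat 0 (L): throw ball1 h=2 -> lands@2:L; in-air after throw: [b1@2:L]
Beat 1 (R): throw ball2 h=6 -> lands@7:R; in-air after throw: [b1@2:L b2@7:R]
Beat 2 (L): throw ball1 h=7 -> lands@9:R; in-air after throw: [b2@7:R b1@9:R]
Beat 3 (R): throw ball3 h=2 -> lands@5:R; in-air after throw: [b3@5:R b2@7:R b1@9:R]
Beat 4 (L): throw ball4 h=6 -> lands@10:L; in-air after throw: [b3@5:R b2@7:R b1@9:R b4@10:L]
Beat 5 (R): throw ball3 h=7 -> lands@12:L; in-air after throw: [b2@7:R b1@9:R b4@10:L b3@12:L]
Beat 6 (L): throw ball5 h=2 -> lands@8:L; in-air after throw: [b2@7:R b5@8:L b1@9:R b4@10:L b3@12:L]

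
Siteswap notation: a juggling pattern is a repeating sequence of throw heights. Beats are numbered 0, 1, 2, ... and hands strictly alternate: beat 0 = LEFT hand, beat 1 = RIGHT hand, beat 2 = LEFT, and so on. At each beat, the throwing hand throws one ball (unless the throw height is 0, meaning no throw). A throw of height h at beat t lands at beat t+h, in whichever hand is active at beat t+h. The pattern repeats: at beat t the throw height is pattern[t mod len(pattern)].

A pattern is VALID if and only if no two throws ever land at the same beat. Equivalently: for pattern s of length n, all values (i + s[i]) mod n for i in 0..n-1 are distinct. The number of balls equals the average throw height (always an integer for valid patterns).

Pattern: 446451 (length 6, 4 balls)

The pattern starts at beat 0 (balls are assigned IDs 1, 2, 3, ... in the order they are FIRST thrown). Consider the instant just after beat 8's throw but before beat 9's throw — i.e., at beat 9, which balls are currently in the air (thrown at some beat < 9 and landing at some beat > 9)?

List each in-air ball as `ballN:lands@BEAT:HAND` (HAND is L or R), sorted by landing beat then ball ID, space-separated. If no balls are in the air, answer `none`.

Beat 0 (L): throw ball1 h=4 -> lands@4:L; in-air after throw: [b1@4:L]
Beat 1 (R): throw ball2 h=4 -> lands@5:R; in-air after throw: [b1@4:L b2@5:R]
Beat 2 (L): throw ball3 h=6 -> lands@8:L; in-air after throw: [b1@4:L b2@5:R b3@8:L]
Beat 3 (R): throw ball4 h=4 -> lands@7:R; in-air after throw: [b1@4:L b2@5:R b4@7:R b3@8:L]
Beat 4 (L): throw ball1 h=5 -> lands@9:R; in-air after throw: [b2@5:R b4@7:R b3@8:L b1@9:R]
Beat 5 (R): throw ball2 h=1 -> lands@6:L; in-air after throw: [b2@6:L b4@7:R b3@8:L b1@9:R]
Beat 6 (L): throw ball2 h=4 -> lands@10:L; in-air after throw: [b4@7:R b3@8:L b1@9:R b2@10:L]
Beat 7 (R): throw ball4 h=4 -> lands@11:R; in-air after throw: [b3@8:L b1@9:R b2@10:L b4@11:R]
Beat 8 (L): throw ball3 h=6 -> lands@14:L; in-air after throw: [b1@9:R b2@10:L b4@11:R b3@14:L]
Beat 9 (R): throw ball1 h=4 -> lands@13:R; in-air after throw: [b2@10:L b4@11:R b1@13:R b3@14:L]

Answer: ball2:lands@10:L ball4:lands@11:R ball3:lands@14:L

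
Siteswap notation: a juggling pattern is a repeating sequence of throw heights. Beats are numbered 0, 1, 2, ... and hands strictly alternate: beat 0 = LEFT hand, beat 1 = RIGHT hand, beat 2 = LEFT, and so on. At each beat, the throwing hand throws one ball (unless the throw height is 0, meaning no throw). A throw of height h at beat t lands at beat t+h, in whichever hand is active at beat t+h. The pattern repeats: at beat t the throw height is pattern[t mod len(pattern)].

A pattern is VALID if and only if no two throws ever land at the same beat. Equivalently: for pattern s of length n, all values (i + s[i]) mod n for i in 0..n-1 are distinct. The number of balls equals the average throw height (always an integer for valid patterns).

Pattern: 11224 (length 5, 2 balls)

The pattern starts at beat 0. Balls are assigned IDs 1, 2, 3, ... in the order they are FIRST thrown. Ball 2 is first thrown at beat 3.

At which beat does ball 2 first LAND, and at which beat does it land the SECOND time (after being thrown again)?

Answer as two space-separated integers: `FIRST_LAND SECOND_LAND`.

Beat 0 (L): throw ball1 h=1 -> lands@1:R; in-air after throw: [b1@1:R]
Beat 1 (R): throw ball1 h=1 -> lands@2:L; in-air after throw: [b1@2:L]
Beat 2 (L): throw ball1 h=2 -> lands@4:L; in-air after throw: [b1@4:L]
Beat 3 (R): throw ball2 h=2 -> lands@5:R; in-air after throw: [b1@4:L b2@5:R]
Beat 4 (L): throw ball1 h=4 -> lands@8:L; in-air after throw: [b2@5:R b1@8:L]
Beat 5 (R): throw ball2 h=1 -> lands@6:L; in-air after throw: [b2@6:L b1@8:L]
Beat 6 (L): throw ball2 h=1 -> lands@7:R; in-air after throw: [b2@7:R b1@8:L]
Ball 2: thrown@3 h=2 -> first land @5; rethrown@5 h=1 -> second land @6

Answer: 5 6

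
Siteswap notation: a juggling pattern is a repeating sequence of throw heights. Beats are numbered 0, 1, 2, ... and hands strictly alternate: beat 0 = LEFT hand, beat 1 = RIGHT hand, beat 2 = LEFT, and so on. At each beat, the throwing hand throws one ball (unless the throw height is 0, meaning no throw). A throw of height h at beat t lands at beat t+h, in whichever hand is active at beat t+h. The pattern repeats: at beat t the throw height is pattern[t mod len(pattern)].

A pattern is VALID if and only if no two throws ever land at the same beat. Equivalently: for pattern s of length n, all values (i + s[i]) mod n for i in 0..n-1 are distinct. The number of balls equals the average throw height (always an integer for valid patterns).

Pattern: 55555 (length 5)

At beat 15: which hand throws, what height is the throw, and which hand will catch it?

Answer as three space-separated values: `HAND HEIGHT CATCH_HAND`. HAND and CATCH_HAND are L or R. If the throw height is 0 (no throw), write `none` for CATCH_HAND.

Beat 15: 15 mod 2 = 1, so hand = R
Throw height = pattern[15 mod 5] = pattern[0] = 5
Lands at beat 15+5=20, 20 mod 2 = 0, so catch hand = L

Answer: R 5 L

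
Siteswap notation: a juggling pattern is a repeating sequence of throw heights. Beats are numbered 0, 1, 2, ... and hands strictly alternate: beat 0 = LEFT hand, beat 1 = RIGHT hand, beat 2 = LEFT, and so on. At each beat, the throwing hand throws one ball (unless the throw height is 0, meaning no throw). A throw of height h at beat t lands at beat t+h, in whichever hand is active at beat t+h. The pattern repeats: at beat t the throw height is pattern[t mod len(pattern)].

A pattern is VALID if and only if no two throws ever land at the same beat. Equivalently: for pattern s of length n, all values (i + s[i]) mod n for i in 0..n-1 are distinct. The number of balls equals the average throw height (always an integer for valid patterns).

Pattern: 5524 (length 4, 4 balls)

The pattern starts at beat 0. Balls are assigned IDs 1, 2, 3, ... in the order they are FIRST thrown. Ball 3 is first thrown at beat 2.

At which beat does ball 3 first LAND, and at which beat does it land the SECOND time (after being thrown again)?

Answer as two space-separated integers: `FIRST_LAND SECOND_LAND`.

Answer: 4 9

Derivation:
Beat 0 (L): throw ball1 h=5 -> lands@5:R; in-air after throw: [b1@5:R]
Beat 1 (R): throw ball2 h=5 -> lands@6:L; in-air after throw: [b1@5:R b2@6:L]
Beat 2 (L): throw ball3 h=2 -> lands@4:L; in-air after throw: [b3@4:L b1@5:R b2@6:L]
Beat 3 (R): throw ball4 h=4 -> lands@7:R; in-air after throw: [b3@4:L b1@5:R b2@6:L b4@7:R]
Beat 4 (L): throw ball3 h=5 -> lands@9:R; in-air after throw: [b1@5:R b2@6:L b4@7:R b3@9:R]
Beat 5 (R): throw ball1 h=5 -> lands@10:L; in-air after throw: [b2@6:L b4@7:R b3@9:R b1@10:L]
Beat 6 (L): throw ball2 h=2 -> lands@8:L; in-air after throw: [b4@7:R b2@8:L b3@9:R b1@10:L]
Beat 7 (R): throw ball4 h=4 -> lands@11:R; in-air after throw: [b2@8:L b3@9:R b1@10:L b4@11:R]
Beat 8 (L): throw ball2 h=5 -> lands@13:R; in-air after throw: [b3@9:R b1@10:L b4@11:R b2@13:R]
Beat 9 (R): throw ball3 h=5 -> lands@14:L; in-air after throw: [b1@10:L b4@11:R b2@13:R b3@14:L]
Ball 3: thrown@2 h=2 -> first land @4; rethrown@4 h=5 -> second land @9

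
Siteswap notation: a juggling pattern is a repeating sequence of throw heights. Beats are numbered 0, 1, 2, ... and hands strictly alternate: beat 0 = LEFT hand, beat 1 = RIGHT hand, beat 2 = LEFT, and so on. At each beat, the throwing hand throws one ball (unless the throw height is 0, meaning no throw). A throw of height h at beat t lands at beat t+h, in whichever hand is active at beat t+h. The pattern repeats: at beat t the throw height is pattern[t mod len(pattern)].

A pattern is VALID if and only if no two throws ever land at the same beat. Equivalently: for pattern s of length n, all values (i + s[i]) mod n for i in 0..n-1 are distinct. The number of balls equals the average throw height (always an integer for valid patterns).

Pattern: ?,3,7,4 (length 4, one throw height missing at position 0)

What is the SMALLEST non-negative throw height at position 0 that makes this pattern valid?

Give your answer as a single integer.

Answer: 2

Derivation:
i=0: s[i]=? (unknown)
i=1: (1 + 3) mod 4 = 0
i=2: (2 + 7) mod 4 = 1
i=3: (3 + 4) mod 4 = 3
Known residues: [0, 1, 3]; need a permutation of 0..3, so missing residue r = 2
Need (0 + s) mod 4 = 2; smallest s = (2 - 0) mod 4 = 2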